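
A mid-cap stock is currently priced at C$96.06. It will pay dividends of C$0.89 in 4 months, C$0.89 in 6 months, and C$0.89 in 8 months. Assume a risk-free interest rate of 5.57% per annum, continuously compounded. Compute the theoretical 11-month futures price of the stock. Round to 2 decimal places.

PV(dividends) I = 0.89·e^(−0.0557·4/12) + 0.89·e^(−0.0557·6/12) + 0.89·e^(−0.0557·8/12)
I = 0.8736 + 0.8656 + 0.8576 = 2.5968
F = (S − I)·e^(rT) = (96.06 − 2.5968) · e^(0.0557·11/12)
= 93.4632 · e^0.051058 = 93.4632 × 1.052384 = C$98.36

C$98.36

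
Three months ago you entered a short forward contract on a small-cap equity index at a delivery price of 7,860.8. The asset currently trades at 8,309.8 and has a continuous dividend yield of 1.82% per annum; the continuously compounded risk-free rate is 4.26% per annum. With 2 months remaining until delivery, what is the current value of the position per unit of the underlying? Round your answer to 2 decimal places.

-479.45

Current fair forward for the remaining 2 months: F = S·e^((r − q)·T), (r − q) = 0.0426 − 0.0182 = 0.0244
F = 8309.8 · e^(0.0244 × 2/12) = 8309.8 × 1.00407495 = 8343.6620
Value of long forward = (F − K)·e^(−rT) = (8343.6620 − 7860.8) · e^(−0.0426·2/12)
= 482.8620 × 0.99292515 = 479.45
Short position value = −(long value) = -479.45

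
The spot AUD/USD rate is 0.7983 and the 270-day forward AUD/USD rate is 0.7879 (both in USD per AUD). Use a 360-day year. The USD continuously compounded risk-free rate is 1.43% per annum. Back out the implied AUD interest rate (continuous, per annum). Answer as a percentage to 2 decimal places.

3.18%

F = S·e^((r_USD − r_AUD)T) ⇒ r_AUD = r_USD − ln(F/S)/T
ln(0.7879/0.7983) = -0.013113; /(270/360) = -0.017484
r_AUD = 0.0143 + 0.017484 = 0.031784
r_AUD = 3.18%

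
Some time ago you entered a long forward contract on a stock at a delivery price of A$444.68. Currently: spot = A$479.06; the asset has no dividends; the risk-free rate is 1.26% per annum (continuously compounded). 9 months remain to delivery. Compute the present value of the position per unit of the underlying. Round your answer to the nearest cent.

A$38.56

Current fair forward for the remaining 9 months: F = S·e^(r·T), r = 0.0126
F = 479.06 · e^(0.0126 × 9/12) = 479.06 × 1.009495 = 483.6087
Value of long forward = (F − K)·e^(−rT) = (483.6087 − 444.68) · e^(−0.0126·9/12)
= 38.9287 × 0.990595 = 38.56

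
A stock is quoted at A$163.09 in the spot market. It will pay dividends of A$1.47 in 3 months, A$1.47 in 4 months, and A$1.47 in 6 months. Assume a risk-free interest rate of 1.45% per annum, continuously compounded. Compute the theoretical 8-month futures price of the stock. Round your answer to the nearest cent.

A$160.24

PV(dividends) I = 1.47·e^(−0.0145·3/12) + 1.47·e^(−0.0145·4/12) + 1.47·e^(−0.0145·6/12)
I = 1.4647 + 1.4629 + 1.4594 = 4.3870
F = (S − I)·e^(rT) = (163.09 − 4.3870) · e^(0.0145·8/12)
= 158.7030 · e^0.009667 = 158.7030 × 1.009714 = A$160.24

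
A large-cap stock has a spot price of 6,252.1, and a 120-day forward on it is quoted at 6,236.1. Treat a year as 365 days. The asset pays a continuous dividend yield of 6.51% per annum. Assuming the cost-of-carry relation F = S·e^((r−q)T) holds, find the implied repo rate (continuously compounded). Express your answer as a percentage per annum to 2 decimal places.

From F = S·e^((r−q)T): (r − q) = ln(F/S)/T
ln(6236.1/6252.1) = ln(0.997441) = -0.002562
(r − q) = -0.002562 / (120/365) = -0.007793
r = ln(F/S)/T + q = -0.007793 + 0.0651 = 0.057307
r = 5.73%

5.73%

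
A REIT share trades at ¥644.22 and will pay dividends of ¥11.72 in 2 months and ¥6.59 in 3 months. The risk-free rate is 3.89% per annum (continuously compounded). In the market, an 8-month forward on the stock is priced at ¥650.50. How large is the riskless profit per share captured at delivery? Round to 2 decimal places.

¥8.00 per share

PV(dividends) I = 11.72·e^(−0.0389·2/12) + 6.59·e^(−0.0389·3/12) = 18.1705
Fair forward F* = (S − I)·e^(rT) = (644.22 − 18.1705)·e^0.025933 = 626.0495 × 1.026272 = 642.4971
Market ¥650.50 > fair 642.4971: forward overpriced → cash-and-carry (borrow at r, buy the stock and collect the dividends, short the forward).
Profit at T = |F_mkt − F*| = |650.50 − 642.4971| = ¥8.00 per share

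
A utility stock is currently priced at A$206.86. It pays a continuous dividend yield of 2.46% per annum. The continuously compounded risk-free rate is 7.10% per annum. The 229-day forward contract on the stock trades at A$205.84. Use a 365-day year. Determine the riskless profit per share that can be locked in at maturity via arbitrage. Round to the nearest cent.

A$7.13 per share

Fair forward: F* = S·e^(carry·T), with carry = (r − q) = 0.0710 − 0.0246 = 0.0464
F* = 206.86 · e^(0.0464 × 229/365) = 206.86 · e^0.029111 = 206.86 × 1.029539 = A$212.9704
Market A$205.84 < fair A$212.9704: forward underpriced → reverse cash-and-carry (short spot, go long the forward).
At maturity, profit = |F_mkt − F*| = |205.84 − 212.9704| = A$7.13 per share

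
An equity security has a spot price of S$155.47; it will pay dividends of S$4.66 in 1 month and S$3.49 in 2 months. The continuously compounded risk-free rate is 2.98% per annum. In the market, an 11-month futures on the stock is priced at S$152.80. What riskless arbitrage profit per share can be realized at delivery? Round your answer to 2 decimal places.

PV(dividends) I = 4.66·e^(−0.0298·1/12) + 3.49·e^(−0.0298·2/12) = 8.1212
Fair futures F* = (S − I)·e^(rT) = (155.47 − 8.1212)·e^0.027317 = 147.3488 × 1.027694 = 151.4295
Market S$152.80 > fair 151.4295: forward overpriced → cash-and-carry (borrow at r, buy the stock and collect the dividends, short the forward).
Profit at T = |F_mkt − F*| = |152.80 − 151.4295| = S$1.37 per share

S$1.37 per share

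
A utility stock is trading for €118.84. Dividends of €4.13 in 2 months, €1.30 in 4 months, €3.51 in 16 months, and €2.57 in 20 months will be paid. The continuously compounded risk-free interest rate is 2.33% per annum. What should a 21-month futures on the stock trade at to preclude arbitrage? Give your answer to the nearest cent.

€112.04

PV(dividends) I = 4.13·e^(−0.0233·2/12) + 1.30·e^(−0.0233·4/12) + 3.51·e^(−0.0233·16/12) + 2.57·e^(−0.0233·20/12)
I = 4.1140 + 1.2899 + 3.4026 + 2.4721 = 11.2786
F = (S − I)·e^(rT) = (118.84 − 11.2786) · e^(0.0233·21/12)
= 107.5614 · e^0.040775 = 107.5614 × 1.041618 = €112.04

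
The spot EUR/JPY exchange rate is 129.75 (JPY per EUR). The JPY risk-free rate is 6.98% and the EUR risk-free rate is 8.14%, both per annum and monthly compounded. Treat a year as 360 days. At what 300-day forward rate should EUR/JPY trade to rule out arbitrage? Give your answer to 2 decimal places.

By covered interest parity, F = S · (1+r_JPY/12)^(12T) / (1+r_EUR/12)^(12T)
= 129.75 × 1.059713 / 1.069942 = 129.75 × 0.990440
F = 128.51 JPY per EUR

128.51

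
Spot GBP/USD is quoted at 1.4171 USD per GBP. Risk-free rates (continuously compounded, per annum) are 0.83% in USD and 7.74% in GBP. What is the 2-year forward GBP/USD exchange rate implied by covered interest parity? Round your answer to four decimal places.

1.2342

F = S·e^((r_USD − r_GBP)T) = 1.4171 · e^((0.0083 − 0.0774) × 2)
= 1.4171 · e^-0.138200 = 1.4171 × 0.870924
F = 1.2342 USD per GBP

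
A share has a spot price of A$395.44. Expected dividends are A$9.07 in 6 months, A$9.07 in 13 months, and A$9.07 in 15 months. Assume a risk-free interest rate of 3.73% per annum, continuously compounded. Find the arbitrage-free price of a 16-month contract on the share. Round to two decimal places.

PV(dividends) I = 9.07·e^(−0.0373·6/12) + 9.07·e^(−0.0373·13/12) + 9.07·e^(−0.0373·15/12)
I = 8.9024 + 8.7108 + 8.6568 = 26.2700
F = (S − I)·e^(rT) = (395.44 − 26.2700) · e^(0.0373·16/12)
= 369.1700 · e^0.049733 = 369.1700 × 1.050990 = A$387.99

A$387.99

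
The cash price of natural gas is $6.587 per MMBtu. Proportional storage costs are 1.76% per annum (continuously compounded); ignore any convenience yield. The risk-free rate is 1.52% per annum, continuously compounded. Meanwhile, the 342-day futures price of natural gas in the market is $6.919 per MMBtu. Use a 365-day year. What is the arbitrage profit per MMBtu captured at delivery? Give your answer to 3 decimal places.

$0.126 per MMBtu

Fair futures: F* = S·e^(carry·T), with carry = (r + u) = 0.0152 + 0.0176 = 0.0328
F* = 6.587 · e^(0.0328 × 342/365) = 6.587 · e^0.030733 = 6.587 × 1.031210 = $6.7926
Market $6.919 > fair $6.7926: forward overpriced → cash-and-carry (buy spot, short the forward).
At maturity, profit = |F_mkt − F*| = |6.919 − 6.7926| = $0.126 per MMBtu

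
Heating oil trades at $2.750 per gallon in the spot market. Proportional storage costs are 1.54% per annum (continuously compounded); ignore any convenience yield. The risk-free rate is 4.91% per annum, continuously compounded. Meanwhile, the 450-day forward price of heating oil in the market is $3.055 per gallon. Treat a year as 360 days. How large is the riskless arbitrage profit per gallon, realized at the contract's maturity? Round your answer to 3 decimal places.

$0.074 per gallon

Fair forward: F* = S·e^(carry·T), with carry = (r + u) = 0.0491 + 0.0154 = 0.0645
F* = 2.750 · e^(0.0645 × 450/360) = 2.750 · e^0.080625 = 2.750 × 1.083964 = $2.9809
Market $3.055 > fair $2.9809: forward overpriced → cash-and-carry (buy spot, short the forward).
At maturity, profit = |F_mkt − F*| = |3.055 − 2.9809| = $0.074 per gallon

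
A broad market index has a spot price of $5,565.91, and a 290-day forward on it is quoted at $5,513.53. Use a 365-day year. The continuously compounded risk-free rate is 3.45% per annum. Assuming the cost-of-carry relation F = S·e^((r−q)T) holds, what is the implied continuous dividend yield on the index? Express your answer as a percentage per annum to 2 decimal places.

4.64%

From F = S·e^((r−q)T): (r − q) = ln(F/S)/T
ln(5513.53/5565.91) = ln(0.990589) = -0.009456
(r − q) = -0.009456 / (290/365) = -0.011902
q = r − ln(F/S)/T = 0.0345 + 0.011902 = 0.046402
q = 4.64%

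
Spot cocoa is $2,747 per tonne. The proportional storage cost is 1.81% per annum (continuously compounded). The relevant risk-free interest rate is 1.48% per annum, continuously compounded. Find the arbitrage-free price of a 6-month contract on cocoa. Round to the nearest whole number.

$2,793 per tonne

Net carry = r + u − y = 0.0148 + 0.0181 − 0.0000 = 0.0329
F = S·e^((r+u−y)T) = 2747 · e^(0.0329 × 6/12) = 2747 · e^0.016450
= 2747 × 1.016586 = $2,793 per tonne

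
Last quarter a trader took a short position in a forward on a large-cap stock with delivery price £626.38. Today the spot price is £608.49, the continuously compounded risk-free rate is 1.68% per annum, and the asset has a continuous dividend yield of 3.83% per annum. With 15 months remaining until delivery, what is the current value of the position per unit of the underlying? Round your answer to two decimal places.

£33.32

Current fair forward for the remaining 15 months: F = S·e^((r − q)·T), (r − q) = 0.0168 − 0.0383 = -0.0215
F = 608.49 · e^(-0.0215 × 15/12) = 608.49 × 0.973483 = 592.3547
Value of long forward = (F − K)·e^(−rT) = (592.3547 − 626.38) · e^(−0.0168·15/12)
= -34.0253 × 0.979219 = -33.32
Short position value = −(long value) = £33.32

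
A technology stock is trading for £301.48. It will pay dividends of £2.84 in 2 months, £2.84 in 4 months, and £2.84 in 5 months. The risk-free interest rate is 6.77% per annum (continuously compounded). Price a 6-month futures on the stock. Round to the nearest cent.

£303.23

PV(dividends) I = 2.84·e^(−0.0677·2/12) + 2.84·e^(−0.0677·4/12) + 2.84·e^(−0.0677·5/12)
I = 2.8081 + 2.7766 + 2.7610 = 8.3457
F = (S − I)·e^(rT) = (301.48 − 8.3457) · e^(0.0677·6/12)
= 293.1343 · e^0.033850 = 293.1343 × 1.034429 = £303.23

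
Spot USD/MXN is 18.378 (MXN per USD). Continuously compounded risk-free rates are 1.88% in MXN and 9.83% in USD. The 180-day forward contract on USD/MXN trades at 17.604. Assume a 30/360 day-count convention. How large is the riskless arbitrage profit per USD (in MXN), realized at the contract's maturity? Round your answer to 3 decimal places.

Fair forward: F* = S·e^(carry·T), with carry = (r_MXN − r_USD) = 0.0188 − 0.0983 = -0.0795
F* = 18.378 · e^(-0.0795 × 180/360) = 18.378 · e^-0.039750 = 18.378 × 0.961030 = 17.6618
Market 17.604 < fair 17.6618: forward underpriced → reverse cash-and-carry (short spot, go long the forward).
At maturity, profit = |F_mkt − F*| = |17.604 − 17.6618| = 0.058 per USD (in MXN)

0.058 per USD (in MXN)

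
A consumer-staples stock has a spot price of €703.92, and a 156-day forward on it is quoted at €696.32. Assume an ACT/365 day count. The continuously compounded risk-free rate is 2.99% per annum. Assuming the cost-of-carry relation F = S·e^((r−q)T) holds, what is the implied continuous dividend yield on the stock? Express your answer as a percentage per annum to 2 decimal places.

From F = S·e^((r−q)T): (r − q) = ln(F/S)/T
ln(696.32/703.92) = ln(0.989203) = -0.010856
(r − q) = -0.010856 / (156/365) = -0.025400
q = r − ln(F/S)/T = 0.0299 + 0.025400 = 0.055300
q = 5.53%

5.53%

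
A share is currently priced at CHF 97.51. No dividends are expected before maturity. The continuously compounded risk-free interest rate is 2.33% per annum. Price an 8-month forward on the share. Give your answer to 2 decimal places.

CHF 99.04

F = S·e^(rT) = 97.51 · e^(0.0233 × 8/12)
= 97.51 · e^0.015533 = 97.51 × 1.015654
F = CHF 99.04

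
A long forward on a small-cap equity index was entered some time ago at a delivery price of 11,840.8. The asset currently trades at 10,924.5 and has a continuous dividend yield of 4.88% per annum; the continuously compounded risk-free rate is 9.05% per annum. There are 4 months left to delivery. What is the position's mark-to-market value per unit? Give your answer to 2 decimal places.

Current fair forward for the remaining 4 months: F = S·e^((r − q)·T), (r − q) = 0.0905 − 0.0488 = 0.0417
F = 10924.5 · e^(0.0417 × 4/12) = 10924.5 × 1.01399705 = 11077.4108
Value of long forward = (F − K)·e^(−rT) = (11077.4108 − 11840.8) · e^(−0.0905·4/12)
= -763.3892 × 0.97028381 = -740.70

-740.70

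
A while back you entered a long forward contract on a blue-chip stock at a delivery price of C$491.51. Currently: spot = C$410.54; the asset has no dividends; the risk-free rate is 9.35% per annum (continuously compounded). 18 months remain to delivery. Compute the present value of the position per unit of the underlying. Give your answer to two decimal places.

Current fair forward for the remaining 18 months: F = S·e^(r·T), r = 0.0935
F = 410.54 · e^(0.0935 × 18/12) = 410.54 × 1.150561 = 472.3513
Value of long forward = (F − K)·e^(−rT) = (472.3513 − 491.51) · e^(−0.0935·18/12)
= -19.1587 × 0.869141 = -16.65

-C$16.65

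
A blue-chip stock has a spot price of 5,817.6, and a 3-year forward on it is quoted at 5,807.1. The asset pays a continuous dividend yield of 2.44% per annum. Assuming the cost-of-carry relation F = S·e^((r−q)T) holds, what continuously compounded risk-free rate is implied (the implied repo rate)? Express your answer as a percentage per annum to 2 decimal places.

2.38%

From F = S·e^((r−q)T): (r − q) = ln(F/S)/T
ln(5807.1/5817.6) = ln(0.998195) = -0.001807
(r − q) = -0.001807 / (3) = -0.000602
r = ln(F/S)/T + q = -0.000602 + 0.0244 = 0.023798
r = 2.38%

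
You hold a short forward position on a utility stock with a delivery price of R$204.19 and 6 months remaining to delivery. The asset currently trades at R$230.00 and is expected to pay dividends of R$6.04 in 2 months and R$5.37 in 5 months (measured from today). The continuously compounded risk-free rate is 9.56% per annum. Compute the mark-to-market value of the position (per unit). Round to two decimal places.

PV(remaining dividends) I = 6.04·e^(−0.0956·2/12) + 5.37·e^(−0.0956·5/12) = 11.1048
Current forward F = (S − I)·e^(rT) = (230.00 − 11.1048)·e^(0.0956·6/12) = 218.8952 × 1.048961 = 229.6125
Value (long) = (F − K)·e^(−rT) = (229.6125 − 204.19) × 0.953324 = 24.2359
Short position value = −(long value) = -R$24.24

-R$24.24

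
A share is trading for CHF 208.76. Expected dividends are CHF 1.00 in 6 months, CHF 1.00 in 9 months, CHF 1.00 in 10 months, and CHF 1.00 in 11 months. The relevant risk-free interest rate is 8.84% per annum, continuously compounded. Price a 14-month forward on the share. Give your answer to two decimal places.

CHF 227.29

PV(dividends) I = 1.00·e^(−0.0884·6/12) + 1.00·e^(−0.0884·9/12) + 1.00·e^(−0.0884·10/12) + 1.00·e^(−0.0884·11/12)
I = 0.9568 + 0.9359 + 0.9290 + 0.9222 = 3.7439
F = (S − I)·e^(rT) = (208.76 − 3.7439) · e^(0.0884·14/12)
= 205.0161 · e^0.103133 = 205.0161 × 1.108639 = CHF 227.29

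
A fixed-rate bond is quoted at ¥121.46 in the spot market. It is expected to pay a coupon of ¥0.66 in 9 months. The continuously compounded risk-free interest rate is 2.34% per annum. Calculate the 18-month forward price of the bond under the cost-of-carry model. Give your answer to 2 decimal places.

¥125.13

PV(coupons) I = 0.66·e^(−0.0234·9/12)
I = 0.6485
F = (S − I)·e^(rT) = (121.46 − 0.6485) · e^(0.0234·18/12)
= 120.8115 · e^0.035100 = 120.8115 × 1.035723 = ¥125.13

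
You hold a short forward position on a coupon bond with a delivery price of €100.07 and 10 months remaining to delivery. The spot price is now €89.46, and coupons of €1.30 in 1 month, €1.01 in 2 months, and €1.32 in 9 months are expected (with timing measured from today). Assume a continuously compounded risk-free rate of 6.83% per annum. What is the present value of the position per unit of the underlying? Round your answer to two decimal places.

PV(remaining coupons) I = 1.30·e^(−0.0683·1/12) + 1.01·e^(−0.0683·2/12) + 1.32·e^(−0.0683·9/12) = 3.5453
Current forward F = (S − I)·e^(rT) = (89.46 − 3.5453)·e^(0.0683·10/12) = 85.9147 × 1.058568 = 90.9466
Value (long) = (F − K)·e^(−rT) = (90.9466 − 100.07) × 0.944673 = -8.6186
Short position value = −(long value) = €8.62

€8.62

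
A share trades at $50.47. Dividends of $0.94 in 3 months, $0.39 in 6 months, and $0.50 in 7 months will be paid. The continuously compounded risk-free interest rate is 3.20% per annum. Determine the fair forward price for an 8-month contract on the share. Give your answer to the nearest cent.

PV(dividends) I = 0.94·e^(−0.0320·3/12) + 0.39·e^(−0.0320·6/12) + 0.50·e^(−0.0320·7/12)
I = 0.9325 + 0.3838 + 0.4908 = 1.8071
F = (S − I)·e^(rT) = (50.47 − 1.8071) · e^(0.0320·8/12)
= 48.6629 · e^0.021333 = 48.6629 × 1.021562 = $49.71

$49.71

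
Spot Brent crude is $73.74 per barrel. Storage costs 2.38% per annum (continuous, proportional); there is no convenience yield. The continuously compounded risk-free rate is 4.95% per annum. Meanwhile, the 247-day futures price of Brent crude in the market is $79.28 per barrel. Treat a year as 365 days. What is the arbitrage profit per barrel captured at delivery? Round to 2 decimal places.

Fair futures: F* = S·e^(carry·T), with carry = (r + u) = 0.0495 + 0.0238 = 0.0733
F* = 73.74 · e^(0.0733 × 247/365) = 73.74 · e^0.049603 = 73.74 × 1.050854 = $77.4900
Market $79.28 > fair $77.4900: forward overpriced → cash-and-carry (buy spot, short the forward).
At maturity, profit = |F_mkt − F*| = |79.28 − 77.4900| = $1.79 per barrel

$1.79 per barrel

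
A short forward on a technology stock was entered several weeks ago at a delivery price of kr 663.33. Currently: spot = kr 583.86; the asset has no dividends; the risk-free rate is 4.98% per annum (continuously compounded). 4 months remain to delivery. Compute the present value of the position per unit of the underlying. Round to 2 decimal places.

kr 68.55

Current fair forward for the remaining 4 months: F = S·e^(r·T), r = 0.0498
F = 583.86 · e^(0.0498 × 4/12) = 583.86 × 1.016739 = 593.6332
Value of long forward = (F − K)·e^(−rT) = (593.6332 − 663.33) · e^(−0.0498·4/12)
= -69.6968 × 0.983537 = -68.55
Short position value = −(long value) = kr 68.55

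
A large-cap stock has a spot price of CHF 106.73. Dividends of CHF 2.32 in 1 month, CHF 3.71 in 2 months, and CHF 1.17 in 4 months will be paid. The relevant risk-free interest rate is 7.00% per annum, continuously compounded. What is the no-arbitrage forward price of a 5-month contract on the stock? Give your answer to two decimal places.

PV(dividends) I = 2.32·e^(−0.0700·1/12) + 3.71·e^(−0.0700·2/12) + 1.17·e^(−0.0700·4/12)
I = 2.3065 + 3.6670 + 1.1430 = 7.1165
F = (S − I)·e^(rT) = (106.73 − 7.1165) · e^(0.0700·5/12)
= 99.6135 · e^0.029167 = 99.6135 × 1.029597 = CHF 102.56

CHF 102.56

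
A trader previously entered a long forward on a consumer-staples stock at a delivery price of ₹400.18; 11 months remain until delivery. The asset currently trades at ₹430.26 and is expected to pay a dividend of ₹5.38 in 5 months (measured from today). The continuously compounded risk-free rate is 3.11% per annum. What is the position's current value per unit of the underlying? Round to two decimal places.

₹36.02

PV(remaining dividends) I = 5.38·e^(−0.0311·5/12) = 5.3107
Current forward F = (S − I)·e^(rT) = (430.26 − 5.3107)·e^(0.0311·11/12) = 424.9493 × 1.028919 = 437.2384
Value (long) = (F − K)·e^(−rT) = (437.2384 − 400.18) × 0.971894 = 36.0168
Value = ₹36.02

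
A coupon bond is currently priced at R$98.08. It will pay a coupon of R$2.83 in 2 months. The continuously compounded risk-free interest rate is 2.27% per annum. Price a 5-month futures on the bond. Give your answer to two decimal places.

R$96.17

PV(coupons) I = 2.83·e^(−0.0227·2/12)
I = 2.8193
F = (S − I)·e^(rT) = (98.08 − 2.8193) · e^(0.0227·5/12)
= 95.2607 · e^0.009458 = 95.2607 × 1.009503 = R$96.17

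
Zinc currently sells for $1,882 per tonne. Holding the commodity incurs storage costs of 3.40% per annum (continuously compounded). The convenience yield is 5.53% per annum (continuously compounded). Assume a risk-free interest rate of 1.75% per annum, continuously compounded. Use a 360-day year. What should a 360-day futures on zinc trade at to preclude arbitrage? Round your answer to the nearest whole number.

$1,875 per tonne

Net carry = r + u − y = 0.0175 + 0.0340 − 0.0553 = -0.0038
F = S·e^((r+u−y)T) = 1882 · e^(-0.0038 × 360/360) = 1882 · e^-0.003800
= 1882 × 0.996207 = $1,875 per tonne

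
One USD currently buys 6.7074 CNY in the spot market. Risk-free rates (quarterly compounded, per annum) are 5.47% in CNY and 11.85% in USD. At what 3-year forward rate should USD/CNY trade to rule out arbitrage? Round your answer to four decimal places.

5.5615

By covered interest parity, F = S · (1+r_CNY/4)^(4T) / (1+r_USD/4)^(4T)
= 6.7074 × 1.177023 / 1.419544 = 6.7074 × 0.829156
F = 5.5615 CNY per USD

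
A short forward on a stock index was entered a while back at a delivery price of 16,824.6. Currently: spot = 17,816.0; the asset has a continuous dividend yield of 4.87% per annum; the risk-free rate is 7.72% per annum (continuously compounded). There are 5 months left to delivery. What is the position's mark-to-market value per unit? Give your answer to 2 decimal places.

Current fair forward for the remaining 5 months: F = S·e^((r − q)·T), (r − q) = 0.0772 − 0.0487 = 0.0285
F = 17816.0 · e^(0.0285 × 5/12) = 17816.0 × 1.01194579 = 18028.8262
Value of long forward = (F − K)·e^(−rT) = (18028.8262 − 16824.6) · e^(−0.0772·5/12)
= 1204.2262 × 0.96834518 = 1166.11
Short position value = −(long value) = -1166.11

-1166.11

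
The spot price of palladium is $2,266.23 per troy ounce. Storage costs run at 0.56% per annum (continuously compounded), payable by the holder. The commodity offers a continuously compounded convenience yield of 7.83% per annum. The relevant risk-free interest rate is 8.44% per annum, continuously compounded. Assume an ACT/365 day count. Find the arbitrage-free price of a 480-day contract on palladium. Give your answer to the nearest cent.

Net carry = r + u − y = 0.0844 + 0.0056 − 0.0783 = 0.0117
F = S·e^((r+u−y)T) = 2266.23 · e^(0.0117 × 480/365) = 2266.23 · e^0.01538630
= 2266.23 × 1.01550528 = $2,301.37 per troy ounce

$2,301.37 per troy ounce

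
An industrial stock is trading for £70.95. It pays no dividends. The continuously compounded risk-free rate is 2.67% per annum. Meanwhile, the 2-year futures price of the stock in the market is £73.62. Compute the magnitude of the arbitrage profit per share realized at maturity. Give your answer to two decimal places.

Fair futures: F* = S·e^(carry·T), with carry = r = 0.0267
F* = 70.95 · e^(0.0267 × 2) = 70.95 · e^0.053400 = 70.95 × 1.054852 = £74.8417
Market £73.62 < fair £74.8417: forward underpriced → reverse cash-and-carry (short spot, go long the forward).
At maturity, profit = |F_mkt − F*| = |73.62 − 74.8417| = £1.22 per share

£1.22 per share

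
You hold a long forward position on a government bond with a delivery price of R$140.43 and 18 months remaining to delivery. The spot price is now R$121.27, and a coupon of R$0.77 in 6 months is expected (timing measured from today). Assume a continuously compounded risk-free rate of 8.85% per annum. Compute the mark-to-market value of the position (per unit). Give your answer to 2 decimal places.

-R$2.44

PV(remaining coupons) I = 0.77·e^(−0.0885·6/12) = 0.7367
Current forward F = (S − I)·e^(rT) = (121.27 − 0.7367)·e^(0.0885·18/12) = 120.5333 × 1.141964 = 137.6447
Value (long) = (F − K)·e^(−rT) = (137.6447 − 140.43) × 0.875684 = -2.4390
Value = -R$2.44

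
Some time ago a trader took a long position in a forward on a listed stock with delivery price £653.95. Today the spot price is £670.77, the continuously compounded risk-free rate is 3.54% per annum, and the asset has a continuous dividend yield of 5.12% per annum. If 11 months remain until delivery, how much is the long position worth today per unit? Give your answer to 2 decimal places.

£6.95

Current fair forward for the remaining 11 months: F = S·e^((r − q)·T), (r − q) = 0.0354 − 0.0512 = -0.0158
F = 670.77 · e^(-0.0158 × 11/12) = 670.77 × 0.985621 = 661.1250
Value of long forward = (F − K)·e^(−rT) = (661.1250 − 653.95) · e^(−0.0354·11/12)
= 7.1750 × 0.968071 = 6.95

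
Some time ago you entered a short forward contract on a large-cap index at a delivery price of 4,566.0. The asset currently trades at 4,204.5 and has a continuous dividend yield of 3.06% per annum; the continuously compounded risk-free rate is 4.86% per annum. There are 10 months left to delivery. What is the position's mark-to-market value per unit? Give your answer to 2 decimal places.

286.13

Current fair forward for the remaining 10 months: F = S·e^((r − q)·T), (r − q) = 0.0486 − 0.0306 = 0.0180
F = 4204.5 · e^(0.0180 × 10/12) = 4204.5 × 1.01511306 = 4268.0429
Value of long forward = (F − K)·e^(−rT) = (4268.0429 − 4566.0) · e^(−0.0486·10/12)
= -297.9571 × 0.96030916 = -286.13
Short position value = −(long value) = 286.13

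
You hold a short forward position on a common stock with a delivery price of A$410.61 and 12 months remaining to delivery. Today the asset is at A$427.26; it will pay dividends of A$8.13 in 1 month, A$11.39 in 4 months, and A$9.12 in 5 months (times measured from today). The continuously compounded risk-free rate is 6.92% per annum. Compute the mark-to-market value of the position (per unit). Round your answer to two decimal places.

PV(remaining dividends) I = 8.13·e^(−0.0692·1/12) + 11.39·e^(−0.0692·4/12) + 9.12·e^(−0.0692·5/12) = 28.0743
Current forward F = (S − I)·e^(rT) = (427.26 − 28.0743)·e^(0.0692·12/12) = 399.1857 × 1.071651 = 427.7878
Value (long) = (F − K)·e^(−rT) = (427.7878 − 410.61) × 0.933140 = 16.0293
Short position value = −(long value) = -A$16.03

-A$16.03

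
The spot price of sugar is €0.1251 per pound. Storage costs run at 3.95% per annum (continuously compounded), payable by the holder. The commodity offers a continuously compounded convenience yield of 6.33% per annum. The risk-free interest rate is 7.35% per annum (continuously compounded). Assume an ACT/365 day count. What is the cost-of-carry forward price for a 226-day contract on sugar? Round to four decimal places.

Net carry = r + u − y = 0.0735 + 0.0395 − 0.0633 = 0.0497
F = S·e^((r+u−y)T) = 0.1251 · e^(0.0497 × 226/365) = 0.1251 · e^0.030773
= 0.1251 × 1.031251 = €0.1290 per pound

€0.1290 per pound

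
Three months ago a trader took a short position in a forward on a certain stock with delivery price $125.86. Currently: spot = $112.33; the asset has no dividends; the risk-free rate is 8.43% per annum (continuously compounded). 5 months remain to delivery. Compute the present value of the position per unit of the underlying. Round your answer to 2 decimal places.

Current fair forward for the remaining 5 months: F = S·e^(r·T), r = 0.0843
F = 112.33 · e^(0.0843 × 5/12) = 112.33 × 1.035749 = 116.3457
Value of long forward = (F − K)·e^(−rT) = (116.3457 − 125.86) · e^(−0.0843·5/12)
= -9.5143 × 0.965485 = -9.19
Short position value = −(long value) = $9.19

$9.19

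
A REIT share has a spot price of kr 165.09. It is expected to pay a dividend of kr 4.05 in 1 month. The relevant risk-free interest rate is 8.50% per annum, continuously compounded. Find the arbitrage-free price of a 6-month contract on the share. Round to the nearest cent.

kr 168.06

PV(dividends) I = 4.05·e^(−0.0850·1/12)
I = 4.0214
F = (S − I)·e^(rT) = (165.09 − 4.0214) · e^(0.0850·6/12)
= 161.0686 · e^0.042500 = 161.0686 × 1.043416 = kr 168.06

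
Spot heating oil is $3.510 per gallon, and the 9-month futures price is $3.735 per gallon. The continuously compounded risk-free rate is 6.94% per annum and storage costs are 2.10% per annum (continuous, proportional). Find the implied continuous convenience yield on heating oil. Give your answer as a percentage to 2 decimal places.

F = S·e^((r+u−y)T) ⇒ (r+u−y) = ln(F/S)/T
ln(3.735/3.510) = 0.062132; /T ⇒ 0.082843
y = r + u − ln(F/S)/T = 0.0694 + 0.0210 − 0.082843 = 0.007557
y = 0.76%

0.76%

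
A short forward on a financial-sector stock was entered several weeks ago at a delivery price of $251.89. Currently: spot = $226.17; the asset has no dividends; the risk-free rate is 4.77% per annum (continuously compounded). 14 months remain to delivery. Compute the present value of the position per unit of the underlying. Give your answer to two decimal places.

$12.09

Current fair forward for the remaining 14 months: F = S·e^(r·T), r = 0.0477
F = 226.17 · e^(0.0477 × 14/12) = 226.17 × 1.057228 = 239.1133
Value of long forward = (F − K)·e^(−rT) = (239.1133 − 251.89) · e^(−0.0477·14/12)
= -12.7767 × 0.945870 = -12.09
Short position value = −(long value) = $12.09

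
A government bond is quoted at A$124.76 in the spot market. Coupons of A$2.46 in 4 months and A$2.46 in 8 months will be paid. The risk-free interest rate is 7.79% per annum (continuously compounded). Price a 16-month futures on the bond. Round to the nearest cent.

PV(coupons) I = 2.46·e^(−0.0779·4/12) + 2.46·e^(−0.0779·8/12)
I = 2.3969 + 2.3355 = 4.7324
F = (S − I)·e^(rT) = (124.76 − 4.7324) · e^(0.0779·16/12)
= 120.0276 · e^0.103867 = 120.0276 × 1.109453 = A$133.16

A$133.16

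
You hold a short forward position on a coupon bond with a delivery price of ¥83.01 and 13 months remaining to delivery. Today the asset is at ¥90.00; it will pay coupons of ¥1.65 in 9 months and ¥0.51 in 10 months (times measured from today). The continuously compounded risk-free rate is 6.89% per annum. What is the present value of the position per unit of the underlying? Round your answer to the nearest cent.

PV(remaining coupons) I = 1.65·e^(−0.0689·9/12) + 0.51·e^(−0.0689·10/12) = 2.0484
Current forward F = (S − I)·e^(rT) = (90.00 − 2.0484)·e^(0.0689·13/12) = 87.9516 × 1.077498 = 94.7677
Value (long) = (F − K)·e^(−rT) = (94.7677 − 83.01) × 0.928076 = 10.9120
Short position value = −(long value) = -¥10.91

-¥10.91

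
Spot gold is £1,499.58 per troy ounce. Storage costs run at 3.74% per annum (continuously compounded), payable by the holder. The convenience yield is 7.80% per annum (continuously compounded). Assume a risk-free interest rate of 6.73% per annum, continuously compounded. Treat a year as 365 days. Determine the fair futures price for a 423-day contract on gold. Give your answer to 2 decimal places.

£1,546.71 per troy ounce

Net carry = r + u − y = 0.0673 + 0.0374 − 0.0780 = 0.0267
F = S·e^((r+u−y)T) = 1499.58 · e^(0.0267 × 423/365) = 1499.58 · e^0.03094274
= 1499.58 × 1.03142644 = £1,546.71 per troy ounce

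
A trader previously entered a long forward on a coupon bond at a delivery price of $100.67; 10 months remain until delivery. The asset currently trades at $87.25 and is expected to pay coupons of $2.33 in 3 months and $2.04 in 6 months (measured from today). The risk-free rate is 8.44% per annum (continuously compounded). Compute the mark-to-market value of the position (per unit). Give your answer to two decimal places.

-$10.82

PV(remaining coupons) I = 2.33·e^(−0.0844·3/12) + 2.04·e^(−0.0844·6/12) = 4.2371
Current forward F = (S − I)·e^(rT) = (87.25 − 4.2371)·e^(0.0844·10/12) = 83.0129 × 1.072866 = 89.0617
Value (long) = (F − K)·e^(−rT) = (89.0617 − 100.67) × 0.932083 = -10.8199
Value = -$10.82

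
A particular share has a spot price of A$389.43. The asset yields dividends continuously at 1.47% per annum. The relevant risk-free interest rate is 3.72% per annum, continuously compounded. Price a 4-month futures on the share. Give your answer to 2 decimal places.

A$392.36

F = S·e^((r − q)T) = 389.43 · e^((0.0372 − 0.0147) × 4/12)
= 389.43 · e^0.007500 = 389.43 × 1.007528
F = A$392.36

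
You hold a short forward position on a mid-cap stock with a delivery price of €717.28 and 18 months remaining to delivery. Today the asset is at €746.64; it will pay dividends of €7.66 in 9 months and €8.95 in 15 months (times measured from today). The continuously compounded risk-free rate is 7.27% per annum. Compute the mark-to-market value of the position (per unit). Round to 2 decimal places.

PV(remaining dividends) I = 7.66·e^(−0.0727·9/12) + 8.95·e^(−0.0727·15/12) = 15.4261
Current forward F = (S − I)·e^(rT) = (746.64 − 15.4261)·e^(0.0727·18/12) = 731.2139 × 1.115218 = 815.4629
Value (long) = (F − K)·e^(−rT) = (815.4629 − 717.28) × 0.896686 = 88.0392
Short position value = −(long value) = -€88.04

-€88.04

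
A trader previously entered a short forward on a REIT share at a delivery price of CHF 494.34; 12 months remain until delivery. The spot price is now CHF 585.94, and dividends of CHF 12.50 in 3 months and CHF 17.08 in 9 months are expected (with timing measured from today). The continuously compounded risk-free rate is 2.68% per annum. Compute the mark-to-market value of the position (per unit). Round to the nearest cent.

PV(remaining dividends) I = 12.50·e^(−0.0268·3/12) + 17.08·e^(−0.0268·9/12) = 29.1566
Current forward F = (S − I)·e^(rT) = (585.94 − 29.1566)·e^(0.0268·12/12) = 556.7834 × 1.027162 = 571.9068
Value (long) = (F − K)·e^(−rT) = (571.9068 − 494.34) × 0.973556 = 75.5156
Short position value = −(long value) = -CHF 75.52

-CHF 75.52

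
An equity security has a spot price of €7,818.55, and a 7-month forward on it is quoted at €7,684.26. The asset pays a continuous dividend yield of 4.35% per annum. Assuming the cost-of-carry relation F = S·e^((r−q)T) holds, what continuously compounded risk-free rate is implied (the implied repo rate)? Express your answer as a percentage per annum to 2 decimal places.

From F = S·e^((r−q)T): (r − q) = ln(F/S)/T
ln(7684.26/7818.55) = ln(0.982824) = -0.017325
(r − q) = -0.017325 / (7/12) = -0.029700
r = ln(F/S)/T + q = -0.029700 + 0.0435 = 0.013800
r = 1.38%

1.38%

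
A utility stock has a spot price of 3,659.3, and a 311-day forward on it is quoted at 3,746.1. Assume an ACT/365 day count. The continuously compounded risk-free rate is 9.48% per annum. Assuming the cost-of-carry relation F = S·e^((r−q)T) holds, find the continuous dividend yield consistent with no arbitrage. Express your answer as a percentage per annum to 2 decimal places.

From F = S·e^((r−q)T): (r − q) = ln(F/S)/T
ln(3746.1/3659.3) = ln(1.023720) = 0.023443
(r − q) = 0.023443 / (311/365) = 0.027513
q = r − ln(F/S)/T = 0.0948 − 0.027513 = 0.067287
q = 6.73%

6.73%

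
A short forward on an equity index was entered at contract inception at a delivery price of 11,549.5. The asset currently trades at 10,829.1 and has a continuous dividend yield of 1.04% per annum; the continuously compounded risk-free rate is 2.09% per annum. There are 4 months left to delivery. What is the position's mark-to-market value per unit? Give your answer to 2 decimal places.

677.69

Current fair forward for the remaining 4 months: F = S·e^((r − q)·T), (r − q) = 0.0209 − 0.0104 = 0.0105
F = 10829.1 · e^(0.0105 × 4/12) = 10829.1 × 1.00350613 = 10867.0682
Value of long forward = (F − K)·e^(−rT) = (10867.0682 − 11549.5) · e^(−0.0209·4/12)
= -682.4318 × 0.99305754 = -677.69
Short position value = −(long value) = 677.69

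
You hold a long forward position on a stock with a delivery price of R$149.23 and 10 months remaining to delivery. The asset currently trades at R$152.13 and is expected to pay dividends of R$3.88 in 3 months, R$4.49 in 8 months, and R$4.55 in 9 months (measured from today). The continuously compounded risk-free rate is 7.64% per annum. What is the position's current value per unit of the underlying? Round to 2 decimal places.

-R$0.27

PV(remaining dividends) I = 3.88·e^(−0.0764·3/12) + 4.49·e^(−0.0764·8/12) + 4.55·e^(−0.0764·9/12) = 12.3702
Current forward F = (S − I)·e^(rT) = (152.13 − 12.3702)·e^(0.0764·10/12) = 139.7598 × 1.065737 = 148.9472
Value (long) = (F − K)·e^(−rT) = (148.9472 − 149.23) × 0.938318 = -0.2654
Value = -R$0.27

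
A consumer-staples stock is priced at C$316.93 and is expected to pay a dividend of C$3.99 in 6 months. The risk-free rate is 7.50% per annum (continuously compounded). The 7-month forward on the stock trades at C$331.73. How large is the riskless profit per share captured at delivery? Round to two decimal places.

PV(dividends) I = 3.99·e^(−0.0750·6/12) = 3.8431
Fair forward F* = (S − I)·e^(rT) = (316.93 − 3.8431)·e^0.043750 = 313.0869 × 1.044721 = 327.0885
Market C$331.73 > fair 327.0885: forward overpriced → cash-and-carry (borrow at r, buy the stock and collect the dividends, short the forward).
Profit at T = |F_mkt − F*| = |331.73 − 327.0885| = C$4.64 per share

C$4.64 per share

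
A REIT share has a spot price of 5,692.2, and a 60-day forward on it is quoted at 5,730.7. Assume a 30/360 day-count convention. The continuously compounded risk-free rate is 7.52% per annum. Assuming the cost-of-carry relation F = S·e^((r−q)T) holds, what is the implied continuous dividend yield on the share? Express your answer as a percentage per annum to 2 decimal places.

From F = S·e^((r−q)T): (r − q) = ln(F/S)/T
ln(5730.7/5692.2) = ln(1.006764) = 0.006741
(r − q) = 0.006741 / (60/360) = 0.040446
q = r − ln(F/S)/T = 0.0752 − 0.040446 = 0.034754
q = 3.48%

3.48%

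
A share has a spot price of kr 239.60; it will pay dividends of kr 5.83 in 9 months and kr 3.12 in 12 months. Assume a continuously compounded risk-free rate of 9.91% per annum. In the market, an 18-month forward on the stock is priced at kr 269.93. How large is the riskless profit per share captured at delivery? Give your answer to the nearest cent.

kr 1.49 per share

PV(dividends) I = 5.83·e^(−0.0991·9/12) + 3.12·e^(−0.0991·12/12) = 8.2380
Fair forward F* = (S − I)·e^(rT) = (239.60 − 8.2380)·e^0.148650 = 231.3620 × 1.160267 = 268.4417
Market kr 269.93 > fair 268.4417: forward overpriced → cash-and-carry (borrow at r, buy the stock and collect the dividends, short the forward).
Profit at T = |F_mkt − F*| = |269.93 − 268.4417| = kr 1.49 per share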